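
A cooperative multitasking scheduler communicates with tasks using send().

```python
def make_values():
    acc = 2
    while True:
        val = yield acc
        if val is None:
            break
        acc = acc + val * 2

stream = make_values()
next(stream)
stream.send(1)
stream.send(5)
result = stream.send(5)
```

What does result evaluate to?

Step 1: next() -> yield acc=2.
Step 2: send(1) -> val=1, acc = 2 + 1*2 = 4, yield 4.
Step 3: send(5) -> val=5, acc = 4 + 5*2 = 14, yield 14.
Step 4: send(5) -> val=5, acc = 14 + 5*2 = 24, yield 24.
Therefore result = 24.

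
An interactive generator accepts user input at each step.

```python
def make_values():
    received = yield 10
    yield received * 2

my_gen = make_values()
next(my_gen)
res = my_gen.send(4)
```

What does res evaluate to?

Step 1: next(my_gen) advances to first yield, producing 10.
Step 2: send(4) resumes, received = 4.
Step 3: yield received * 2 = 4 * 2 = 8.
Therefore res = 8.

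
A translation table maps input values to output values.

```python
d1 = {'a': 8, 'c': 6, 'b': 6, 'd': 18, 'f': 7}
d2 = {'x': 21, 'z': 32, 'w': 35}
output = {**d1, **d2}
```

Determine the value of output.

Step 1: Merge d1 and d2 (d2 values override on key conflicts).
Step 2: d1 has keys ['a', 'c', 'b', 'd', 'f'], d2 has keys ['x', 'z', 'w'].
Therefore output = {'a': 8, 'c': 6, 'b': 6, 'd': 18, 'f': 7, 'x': 21, 'z': 32, 'w': 35}.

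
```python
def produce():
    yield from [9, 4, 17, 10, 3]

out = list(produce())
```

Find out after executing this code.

Step 1: yield from delegates to the iterable, yielding each element.
Step 2: Collected values: [9, 4, 17, 10, 3].
Therefore out = [9, 4, 17, 10, 3].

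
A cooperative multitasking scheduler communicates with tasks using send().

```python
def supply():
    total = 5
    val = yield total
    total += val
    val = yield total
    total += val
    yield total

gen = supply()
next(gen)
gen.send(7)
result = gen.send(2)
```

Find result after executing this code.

Step 1: next() -> yield total=5.
Step 2: send(7) -> val=7, total = 5+7 = 12, yield 12.
Step 3: send(2) -> val=2, total = 12+2 = 14, yield 14.
Therefore result = 14.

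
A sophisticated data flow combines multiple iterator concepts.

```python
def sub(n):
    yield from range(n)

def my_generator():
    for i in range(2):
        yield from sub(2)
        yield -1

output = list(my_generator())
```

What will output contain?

Step 1: For each i in range(2):
  i=0: yield from sub(2) -> [0, 1], then yield -1
  i=1: yield from sub(2) -> [0, 1], then yield -1
Therefore output = [0, 1, -1, 0, 1, -1].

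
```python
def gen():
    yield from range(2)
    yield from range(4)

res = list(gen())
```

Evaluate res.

Step 1: Trace yields in order:
  yield 0
  yield 1
  yield 0
  yield 1
  yield 2
  yield 3
Therefore res = [0, 1, 0, 1, 2, 3].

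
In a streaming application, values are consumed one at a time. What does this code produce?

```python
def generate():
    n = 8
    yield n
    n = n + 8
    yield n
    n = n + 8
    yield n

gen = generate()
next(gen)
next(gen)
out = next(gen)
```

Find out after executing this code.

Step 1: Trace through generator execution:
  Yield 1: n starts at 8, yield 8
  Yield 2: n = 8 + 8 = 16, yield 16
  Yield 3: n = 16 + 8 = 24, yield 24
Step 2: First next() gets 8, second next() gets the second value, third next() yields 24.
Therefore out = 24.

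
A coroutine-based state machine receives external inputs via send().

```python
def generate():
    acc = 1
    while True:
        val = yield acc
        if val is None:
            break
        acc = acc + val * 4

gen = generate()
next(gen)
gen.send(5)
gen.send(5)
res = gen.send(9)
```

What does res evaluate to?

Step 1: next() -> yield acc=1.
Step 2: send(5) -> val=5, acc = 1 + 5*4 = 21, yield 21.
Step 3: send(5) -> val=5, acc = 21 + 5*4 = 41, yield 41.
Step 4: send(9) -> val=9, acc = 41 + 9*4 = 77, yield 77.
Therefore res = 77.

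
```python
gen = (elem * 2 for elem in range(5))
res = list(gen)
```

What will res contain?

Step 1: For each elem in range(5), compute elem*2:
  elem=0: 0*2 = 0
  elem=1: 1*2 = 2
  elem=2: 2*2 = 4
  elem=3: 3*2 = 6
  elem=4: 4*2 = 8
Therefore res = [0, 2, 4, 6, 8].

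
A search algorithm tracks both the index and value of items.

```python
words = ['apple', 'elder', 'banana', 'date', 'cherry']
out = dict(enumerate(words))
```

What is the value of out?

Step 1: enumerate pairs indices with words:
  0 -> 'apple'
  1 -> 'elder'
  2 -> 'banana'
  3 -> 'date'
  4 -> 'cherry'
Therefore out = {0: 'apple', 1: 'elder', 2: 'banana', 3: 'date', 4: 'cherry'}.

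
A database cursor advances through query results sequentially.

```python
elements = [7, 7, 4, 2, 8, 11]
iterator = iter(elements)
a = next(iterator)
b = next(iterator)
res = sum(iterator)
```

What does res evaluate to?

Step 1: Create iterator over [7, 7, 4, 2, 8, 11].
Step 2: a = next() = 7, b = next() = 7.
Step 3: sum() of remaining [4, 2, 8, 11] = 25.
Therefore res = 25.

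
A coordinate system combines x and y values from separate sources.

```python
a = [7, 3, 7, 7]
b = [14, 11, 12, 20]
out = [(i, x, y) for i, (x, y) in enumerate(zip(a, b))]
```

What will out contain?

Step 1: enumerate(zip(a, b)) gives index with paired elements:
  i=0: (7, 14)
  i=1: (3, 11)
  i=2: (7, 12)
  i=3: (7, 20)
Therefore out = [(0, 7, 14), (1, 3, 11), (2, 7, 12), (3, 7, 20)].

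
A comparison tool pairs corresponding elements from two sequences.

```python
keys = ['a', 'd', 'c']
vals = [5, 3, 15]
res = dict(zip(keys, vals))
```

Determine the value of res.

Step 1: zip pairs keys with values:
  'a' -> 5
  'd' -> 3
  'c' -> 15
Therefore res = {'a': 5, 'd': 3, 'c': 15}.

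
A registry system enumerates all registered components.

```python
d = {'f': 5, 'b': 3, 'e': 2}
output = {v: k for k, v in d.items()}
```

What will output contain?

Step 1: Invert dict (swap keys and values):
  'f': 5 -> 5: 'f'
  'b': 3 -> 3: 'b'
  'e': 2 -> 2: 'e'
Therefore output = {5: 'f', 3: 'b', 2: 'e'}.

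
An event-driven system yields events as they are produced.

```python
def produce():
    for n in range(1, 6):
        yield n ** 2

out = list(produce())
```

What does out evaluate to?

Step 1: For each n in range(1, 6), yield n**2:
  n=1: yield 1**2 = 1
  n=2: yield 2**2 = 4
  n=3: yield 3**2 = 9
  n=4: yield 4**2 = 16
  n=5: yield 5**2 = 25
Therefore out = [1, 4, 9, 16, 25].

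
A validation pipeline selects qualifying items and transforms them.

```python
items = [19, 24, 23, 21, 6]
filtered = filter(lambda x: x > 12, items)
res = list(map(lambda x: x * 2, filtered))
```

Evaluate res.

Step 1: Filter items for elements > 12:
  19: kept
  24: kept
  23: kept
  21: kept
  6: removed
Step 2: Map x * 2 on filtered [19, 24, 23, 21]:
  19 -> 38
  24 -> 48
  23 -> 46
  21 -> 42
Therefore res = [38, 48, 46, 42].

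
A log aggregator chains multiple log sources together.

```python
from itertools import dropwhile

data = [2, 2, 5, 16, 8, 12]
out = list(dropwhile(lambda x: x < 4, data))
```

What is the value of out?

Step 1: dropwhile drops elements while < 4:
  2 < 4: dropped
  2 < 4: dropped
  5: kept (dropping stopped)
Step 2: Remaining elements kept regardless of condition.
Therefore out = [5, 16, 8, 12].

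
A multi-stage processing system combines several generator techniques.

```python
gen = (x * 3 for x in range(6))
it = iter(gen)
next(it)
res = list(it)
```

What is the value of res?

Step 1: Generator produces [0, 3, 6, 9, 12, 15].
Step 2: next(it) consumes first element (0).
Step 3: list(it) collects remaining: [3, 6, 9, 12, 15].
Therefore res = [3, 6, 9, 12, 15].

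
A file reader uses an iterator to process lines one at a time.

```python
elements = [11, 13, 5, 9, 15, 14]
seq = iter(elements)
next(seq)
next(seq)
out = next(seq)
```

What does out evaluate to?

Step 1: Create iterator over [11, 13, 5, 9, 15, 14].
Step 2: next() consumes 11.
Step 3: next() consumes 13.
Step 4: next() returns 5.
Therefore out = 5.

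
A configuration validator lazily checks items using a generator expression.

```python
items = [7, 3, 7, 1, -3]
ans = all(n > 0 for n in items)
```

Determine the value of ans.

Step 1: Check n > 0 for each element in [7, 3, 7, 1, -3]:
  7 > 0: True
  3 > 0: True
  7 > 0: True
  1 > 0: True
  -3 > 0: False
Step 2: all() returns False.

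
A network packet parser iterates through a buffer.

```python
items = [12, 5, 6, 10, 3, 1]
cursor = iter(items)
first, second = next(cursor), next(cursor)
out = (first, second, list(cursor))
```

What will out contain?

Step 1: Create iterator over [12, 5, 6, 10, 3, 1].
Step 2: first = 12, second = 5.
Step 3: Remaining elements: [6, 10, 3, 1].
Therefore out = (12, 5, [6, 10, 3, 1]).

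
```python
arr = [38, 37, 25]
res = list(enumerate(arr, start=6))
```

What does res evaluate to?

Step 1: enumerate with start=6:
  (6, 38)
  (7, 37)
  (8, 25)
Therefore res = [(6, 38), (7, 37), (8, 25)].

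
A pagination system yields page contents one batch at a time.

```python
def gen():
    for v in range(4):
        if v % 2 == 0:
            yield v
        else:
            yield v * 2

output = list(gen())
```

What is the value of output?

Step 1: For each v in range(4), yield v if even, else v*2:
  v=0 (even): yield 0
  v=1 (odd): yield 1*2 = 2
  v=2 (even): yield 2
  v=3 (odd): yield 3*2 = 6
Therefore output = [0, 2, 2, 6].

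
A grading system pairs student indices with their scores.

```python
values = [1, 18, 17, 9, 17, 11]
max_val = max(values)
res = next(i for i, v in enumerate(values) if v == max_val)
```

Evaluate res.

Step 1: max([1, 18, 17, 9, 17, 11]) = 18.
Step 2: Find first index where value == 18:
  Index 0: 1 != 18
  Index 1: 18 == 18, found!
Therefore res = 1.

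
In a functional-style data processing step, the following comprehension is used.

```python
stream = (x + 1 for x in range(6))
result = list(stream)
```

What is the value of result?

Step 1: For each x in range(6), compute x+1:
  x=0: 0+1 = 1
  x=1: 1+1 = 2
  x=2: 2+1 = 3
  x=3: 3+1 = 4
  x=4: 4+1 = 5
  x=5: 5+1 = 6
Therefore result = [1, 2, 3, 4, 5, 6].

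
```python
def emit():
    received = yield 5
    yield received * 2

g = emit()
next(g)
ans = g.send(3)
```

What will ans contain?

Step 1: next(g) advances to first yield, producing 5.
Step 2: send(3) resumes, received = 3.
Step 3: yield received * 2 = 3 * 2 = 6.
Therefore ans = 6.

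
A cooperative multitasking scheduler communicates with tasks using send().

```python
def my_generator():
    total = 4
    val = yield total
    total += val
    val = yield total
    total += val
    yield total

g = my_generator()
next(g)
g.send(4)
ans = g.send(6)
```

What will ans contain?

Step 1: next() -> yield total=4.
Step 2: send(4) -> val=4, total = 4+4 = 8, yield 8.
Step 3: send(6) -> val=6, total = 8+6 = 14, yield 14.
Therefore ans = 14.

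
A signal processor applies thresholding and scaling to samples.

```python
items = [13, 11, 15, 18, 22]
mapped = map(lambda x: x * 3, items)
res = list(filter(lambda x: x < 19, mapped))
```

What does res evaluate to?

Step 1: Map x * 3:
  13 -> 39
  11 -> 33
  15 -> 45
  18 -> 54
  22 -> 66
Step 2: Filter for < 19:
  39: removed
  33: removed
  45: removed
  54: removed
  66: removed
Therefore res = [].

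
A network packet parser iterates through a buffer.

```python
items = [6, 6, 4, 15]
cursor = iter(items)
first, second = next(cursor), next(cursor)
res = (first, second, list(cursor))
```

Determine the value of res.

Step 1: Create iterator over [6, 6, 4, 15].
Step 2: first = 6, second = 6.
Step 3: Remaining elements: [4, 15].
Therefore res = (6, 6, [4, 15]).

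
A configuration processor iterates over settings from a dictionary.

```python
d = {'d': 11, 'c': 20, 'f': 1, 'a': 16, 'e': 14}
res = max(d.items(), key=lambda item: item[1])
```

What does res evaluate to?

Step 1: Find item with maximum value:
  ('d', 11)
  ('c', 20)
  ('f', 1)
  ('a', 16)
  ('e', 14)
Step 2: Maximum value is 20 at key 'c'.
Therefore res = ('c', 20).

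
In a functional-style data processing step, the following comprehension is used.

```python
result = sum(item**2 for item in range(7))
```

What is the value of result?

Step 1: Compute item**2 for each item in range(7):
  item=0: 0**2 = 0
  item=1: 1**2 = 1
  item=2: 2**2 = 4
  item=3: 3**2 = 9
  item=4: 4**2 = 16
  item=5: 5**2 = 25
  item=6: 6**2 = 36
Step 2: sum = 0 + 1 + 4 + 9 + 16 + 25 + 36 = 91.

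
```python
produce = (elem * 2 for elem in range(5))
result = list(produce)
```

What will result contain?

Step 1: For each elem in range(5), compute elem*2:
  elem=0: 0*2 = 0
  elem=1: 1*2 = 2
  elem=2: 2*2 = 4
  elem=3: 3*2 = 6
  elem=4: 4*2 = 8
Therefore result = [0, 2, 4, 6, 8].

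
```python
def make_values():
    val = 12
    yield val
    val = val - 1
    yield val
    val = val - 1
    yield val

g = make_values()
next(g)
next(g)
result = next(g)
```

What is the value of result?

Step 1: Trace through generator execution:
  Yield 1: val starts at 12, yield 12
  Yield 2: val = 12 - 1 = 11, yield 11
  Yield 3: val = 11 - 1 = 10, yield 10
Step 2: First next() gets 12, second next() gets the second value, third next() yields 10.
Therefore result = 10.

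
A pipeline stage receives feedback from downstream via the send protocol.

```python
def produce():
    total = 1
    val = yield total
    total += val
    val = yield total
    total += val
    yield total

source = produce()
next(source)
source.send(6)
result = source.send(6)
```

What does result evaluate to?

Step 1: next() -> yield total=1.
Step 2: send(6) -> val=6, total = 1+6 = 7, yield 7.
Step 3: send(6) -> val=6, total = 7+6 = 13, yield 13.
Therefore result = 13.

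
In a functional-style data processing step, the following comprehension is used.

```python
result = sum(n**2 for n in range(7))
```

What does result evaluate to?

Step 1: Compute n**2 for each n in range(7):
  n=0: 0**2 = 0
  n=1: 1**2 = 1
  n=2: 2**2 = 4
  n=3: 3**2 = 9
  n=4: 4**2 = 16
  n=5: 5**2 = 25
  n=6: 6**2 = 36
Step 2: sum = 0 + 1 + 4 + 9 + 16 + 25 + 36 = 91.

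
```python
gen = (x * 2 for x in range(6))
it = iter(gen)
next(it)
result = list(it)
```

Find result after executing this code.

Step 1: Generator produces [0, 2, 4, 6, 8, 10].
Step 2: next(it) consumes first element (0).
Step 3: list(it) collects remaining: [2, 4, 6, 8, 10].
Therefore result = [2, 4, 6, 8, 10].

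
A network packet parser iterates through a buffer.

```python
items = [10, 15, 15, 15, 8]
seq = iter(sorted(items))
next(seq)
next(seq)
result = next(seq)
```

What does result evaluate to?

Step 1: sorted([10, 15, 15, 15, 8]) = [8, 10, 15, 15, 15].
Step 2: Create iterator and skip 2 elements.
Step 3: next() returns 15.
Therefore result = 15.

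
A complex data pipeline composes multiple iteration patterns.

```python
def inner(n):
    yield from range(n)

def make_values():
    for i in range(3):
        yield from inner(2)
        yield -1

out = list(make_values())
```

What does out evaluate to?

Step 1: For each i in range(3):
  i=0: yield from inner(2) -> [0, 1], then yield -1
  i=1: yield from inner(2) -> [0, 1], then yield -1
  i=2: yield from inner(2) -> [0, 1], then yield -1
Therefore out = [0, 1, -1, 0, 1, -1, 0, 1, -1].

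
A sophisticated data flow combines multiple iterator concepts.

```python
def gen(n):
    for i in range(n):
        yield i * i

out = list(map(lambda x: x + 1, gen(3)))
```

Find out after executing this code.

Step 1: gen(3) yields squares: [0, 1, 4].
Step 2: map adds 1 to each: [1, 2, 5].
Therefore out = [1, 2, 5].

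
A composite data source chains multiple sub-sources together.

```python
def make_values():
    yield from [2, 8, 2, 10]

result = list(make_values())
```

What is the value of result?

Step 1: yield from delegates to the iterable, yielding each element.
Step 2: Collected values: [2, 8, 2, 10].
Therefore result = [2, 8, 2, 10].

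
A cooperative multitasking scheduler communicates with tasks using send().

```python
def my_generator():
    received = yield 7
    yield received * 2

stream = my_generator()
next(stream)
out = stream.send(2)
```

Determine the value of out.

Step 1: next(stream) advances to first yield, producing 7.
Step 2: send(2) resumes, received = 2.
Step 3: yield received * 2 = 2 * 2 = 4.
Therefore out = 4.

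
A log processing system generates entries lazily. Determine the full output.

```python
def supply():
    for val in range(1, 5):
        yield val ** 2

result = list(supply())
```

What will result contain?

Step 1: For each val in range(1, 5), yield val**2:
  val=1: yield 1**2 = 1
  val=2: yield 2**2 = 4
  val=3: yield 3**2 = 9
  val=4: yield 4**2 = 16
Therefore result = [1, 4, 9, 16].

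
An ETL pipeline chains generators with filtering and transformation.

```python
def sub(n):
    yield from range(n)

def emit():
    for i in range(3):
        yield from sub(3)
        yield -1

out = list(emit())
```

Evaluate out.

Step 1: For each i in range(3):
  i=0: yield from sub(3) -> [0, 1, 2], then yield -1
  i=1: yield from sub(3) -> [0, 1, 2], then yield -1
  i=2: yield from sub(3) -> [0, 1, 2], then yield -1
Therefore out = [0, 1, 2, -1, 0, 1, 2, -1, 0, 1, 2, -1].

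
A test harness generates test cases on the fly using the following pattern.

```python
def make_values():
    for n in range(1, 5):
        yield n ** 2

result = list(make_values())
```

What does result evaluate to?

Step 1: For each n in range(1, 5), yield n**2:
  n=1: yield 1**2 = 1
  n=2: yield 2**2 = 4
  n=3: yield 3**2 = 9
  n=4: yield 4**2 = 16
Therefore result = [1, 4, 9, 16].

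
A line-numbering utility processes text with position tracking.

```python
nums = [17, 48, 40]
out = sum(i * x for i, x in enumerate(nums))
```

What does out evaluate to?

Step 1: Compute i * x for each (i, x) in enumerate([17, 48, 40]):
  i=0, x=17: 0*17 = 0
  i=1, x=48: 1*48 = 48
  i=2, x=40: 2*40 = 80
Step 2: sum = 0 + 48 + 80 = 128.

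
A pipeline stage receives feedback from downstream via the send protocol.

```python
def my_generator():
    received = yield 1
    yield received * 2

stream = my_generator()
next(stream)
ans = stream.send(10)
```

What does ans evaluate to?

Step 1: next(stream) advances to first yield, producing 1.
Step 2: send(10) resumes, received = 10.
Step 3: yield received * 2 = 10 * 2 = 20.
Therefore ans = 20.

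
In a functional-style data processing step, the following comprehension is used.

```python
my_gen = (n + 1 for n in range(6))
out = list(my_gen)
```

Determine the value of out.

Step 1: For each n in range(6), compute n+1:
  n=0: 0+1 = 1
  n=1: 1+1 = 2
  n=2: 2+1 = 3
  n=3: 3+1 = 4
  n=4: 4+1 = 5
  n=5: 5+1 = 6
Therefore out = [1, 2, 3, 4, 5, 6].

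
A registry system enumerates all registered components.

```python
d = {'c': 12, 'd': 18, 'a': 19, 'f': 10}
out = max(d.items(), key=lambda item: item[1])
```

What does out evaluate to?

Step 1: Find item with maximum value:
  ('c', 12)
  ('d', 18)
  ('a', 19)
  ('f', 10)
Step 2: Maximum value is 19 at key 'a'.
Therefore out = ('a', 19).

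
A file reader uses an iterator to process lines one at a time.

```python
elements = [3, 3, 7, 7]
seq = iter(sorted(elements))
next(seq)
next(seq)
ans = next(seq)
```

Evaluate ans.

Step 1: sorted([3, 3, 7, 7]) = [3, 3, 7, 7].
Step 2: Create iterator and skip 2 elements.
Step 3: next() returns 7.
Therefore ans = 7.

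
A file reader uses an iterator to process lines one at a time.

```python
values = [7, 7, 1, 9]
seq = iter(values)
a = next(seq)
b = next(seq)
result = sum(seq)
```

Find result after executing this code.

Step 1: Create iterator over [7, 7, 1, 9].
Step 2: a = next() = 7, b = next() = 7.
Step 3: sum() of remaining [1, 9] = 10.
Therefore result = 10.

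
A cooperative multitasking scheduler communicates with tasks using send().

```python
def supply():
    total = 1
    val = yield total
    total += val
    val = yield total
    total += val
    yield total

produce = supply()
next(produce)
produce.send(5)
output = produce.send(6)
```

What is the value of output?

Step 1: next() -> yield total=1.
Step 2: send(5) -> val=5, total = 1+5 = 6, yield 6.
Step 3: send(6) -> val=6, total = 6+6 = 12, yield 12.
Therefore output = 12.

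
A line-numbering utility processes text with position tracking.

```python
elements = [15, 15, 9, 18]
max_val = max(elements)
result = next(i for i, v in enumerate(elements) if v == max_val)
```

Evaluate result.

Step 1: max([15, 15, 9, 18]) = 18.
Step 2: Find first index where value == 18:
  Index 0: 15 != 18
  Index 1: 15 != 18
  Index 2: 9 != 18
  Index 3: 18 == 18, found!
Therefore result = 3.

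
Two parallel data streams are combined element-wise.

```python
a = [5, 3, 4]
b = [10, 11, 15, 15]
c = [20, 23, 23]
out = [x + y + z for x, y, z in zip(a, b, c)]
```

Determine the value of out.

Step 1: zip three lists (truncates to shortest, len=3):
  5 + 10 + 20 = 35
  3 + 11 + 23 = 37
  4 + 15 + 23 = 42
Therefore out = [35, 37, 42].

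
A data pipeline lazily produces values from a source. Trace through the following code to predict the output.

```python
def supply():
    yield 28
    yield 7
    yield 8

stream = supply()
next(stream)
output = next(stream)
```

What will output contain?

Step 1: supply() creates a generator.
Step 2: next(stream) yields 28 (consumed and discarded).
Step 3: next(stream) yields 7, assigned to output.
Therefore output = 7.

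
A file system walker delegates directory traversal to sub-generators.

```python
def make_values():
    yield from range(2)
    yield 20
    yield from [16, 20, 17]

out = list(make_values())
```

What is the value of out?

Step 1: Trace yields in order:
  yield 0
  yield 1
  yield 20
  yield 16
  yield 20
  yield 17
Therefore out = [0, 1, 20, 16, 20, 17].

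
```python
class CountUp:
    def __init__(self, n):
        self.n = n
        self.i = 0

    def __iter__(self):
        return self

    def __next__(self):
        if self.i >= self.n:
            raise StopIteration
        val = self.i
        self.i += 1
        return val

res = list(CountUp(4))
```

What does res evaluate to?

Step 1: CountUp(4) creates an iterator counting 0 to 3.
Step 2: list() consumes all values: [0, 1, 2, 3].
Therefore res = [0, 1, 2, 3].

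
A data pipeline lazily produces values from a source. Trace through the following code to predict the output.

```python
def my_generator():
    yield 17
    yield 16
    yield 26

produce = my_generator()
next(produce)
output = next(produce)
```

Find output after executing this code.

Step 1: my_generator() creates a generator.
Step 2: next(produce) yields 17 (consumed and discarded).
Step 3: next(produce) yields 16, assigned to output.
Therefore output = 16.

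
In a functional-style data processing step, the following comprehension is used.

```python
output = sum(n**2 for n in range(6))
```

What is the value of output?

Step 1: Compute n**2 for each n in range(6):
  n=0: 0**2 = 0
  n=1: 1**2 = 1
  n=2: 2**2 = 4
  n=3: 3**2 = 9
  n=4: 4**2 = 16
  n=5: 5**2 = 25
Step 2: sum = 0 + 1 + 4 + 9 + 16 + 25 = 55.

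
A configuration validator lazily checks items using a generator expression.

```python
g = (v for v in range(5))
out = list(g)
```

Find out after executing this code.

Step 1: Generator expression iterates range(5): [0, 1, 2, 3, 4].
Step 2: list() collects all values.
Therefore out = [0, 1, 2, 3, 4].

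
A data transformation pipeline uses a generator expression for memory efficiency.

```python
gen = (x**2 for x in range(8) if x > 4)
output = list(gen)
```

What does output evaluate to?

Step 1: For range(8), keep x > 4, then square:
  x=0: 0 <= 4, excluded
  x=1: 1 <= 4, excluded
  x=2: 2 <= 4, excluded
  x=3: 3 <= 4, excluded
  x=4: 4 <= 4, excluded
  x=5: 5 > 4, yield 5**2 = 25
  x=6: 6 > 4, yield 6**2 = 36
  x=7: 7 > 4, yield 7**2 = 49
Therefore output = [25, 36, 49].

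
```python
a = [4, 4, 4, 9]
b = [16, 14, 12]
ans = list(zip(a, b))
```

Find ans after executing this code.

Step 1: zip stops at shortest (len(a)=4, len(b)=3):
  Index 0: (4, 16)
  Index 1: (4, 14)
  Index 2: (4, 12)
Step 2: Last element of a (9) has no pair, dropped.
Therefore ans = [(4, 16), (4, 14), (4, 12)].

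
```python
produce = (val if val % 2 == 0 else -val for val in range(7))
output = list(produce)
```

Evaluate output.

Step 1: For each val in range(7), yield val if even, else -val:
  val=0: even, yield 0
  val=1: odd, yield -1
  val=2: even, yield 2
  val=3: odd, yield -3
  val=4: even, yield 4
  val=5: odd, yield -5
  val=6: even, yield 6
Therefore output = [0, -1, 2, -3, 4, -5, 6].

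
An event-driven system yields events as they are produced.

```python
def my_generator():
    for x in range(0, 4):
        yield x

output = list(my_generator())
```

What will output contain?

Step 1: The generator yields each value from range(0, 4).
Step 2: list() consumes all yields: [0, 1, 2, 3].
Therefore output = [0, 1, 2, 3].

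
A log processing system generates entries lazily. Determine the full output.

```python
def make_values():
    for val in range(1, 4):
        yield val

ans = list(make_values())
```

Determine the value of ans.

Step 1: The generator yields each value from range(1, 4).
Step 2: list() consumes all yields: [1, 2, 3].
Therefore ans = [1, 2, 3].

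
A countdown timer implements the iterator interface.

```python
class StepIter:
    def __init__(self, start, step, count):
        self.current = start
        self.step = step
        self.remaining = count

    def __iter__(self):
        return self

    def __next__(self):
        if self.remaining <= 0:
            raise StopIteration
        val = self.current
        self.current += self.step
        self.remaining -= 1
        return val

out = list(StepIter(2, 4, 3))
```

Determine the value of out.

Step 1: StepIter starts at 2, increments by 4, for 3 steps:
  Yield 2, then current += 4
  Yield 6, then current += 4
  Yield 10, then current += 4
Therefore out = [2, 6, 10].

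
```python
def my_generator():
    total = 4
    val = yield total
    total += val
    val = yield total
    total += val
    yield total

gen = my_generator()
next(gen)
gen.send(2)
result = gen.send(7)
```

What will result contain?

Step 1: next() -> yield total=4.
Step 2: send(2) -> val=2, total = 4+2 = 6, yield 6.
Step 3: send(7) -> val=7, total = 6+7 = 13, yield 13.
Therefore result = 13.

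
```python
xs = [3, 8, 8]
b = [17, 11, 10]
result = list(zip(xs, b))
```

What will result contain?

Step 1: zip pairs elements at same index:
  Index 0: (3, 17)
  Index 1: (8, 11)
  Index 2: (8, 10)
Therefore result = [(3, 17), (8, 11), (8, 10)].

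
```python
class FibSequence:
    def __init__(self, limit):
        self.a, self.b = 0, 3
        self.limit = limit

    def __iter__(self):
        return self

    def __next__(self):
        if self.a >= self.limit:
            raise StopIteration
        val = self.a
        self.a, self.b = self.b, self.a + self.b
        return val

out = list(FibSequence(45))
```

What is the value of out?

Step 1: Fibonacci-like sequence (a=0, b=3) until >= 45:
  Yield 0, then a,b = 3,3
  Yield 3, then a,b = 3,6
  Yield 3, then a,b = 6,9
  Yield 6, then a,b = 9,15
  Yield 9, then a,b = 15,24
  Yield 15, then a,b = 24,39
  Yield 24, then a,b = 39,63
  Yield 39, then a,b = 63,102
Step 2: 63 >= 45, stop.
Therefore out = [0, 3, 3, 6, 9, 15, 24, 39].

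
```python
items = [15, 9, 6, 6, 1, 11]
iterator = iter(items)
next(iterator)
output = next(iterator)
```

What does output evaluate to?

Step 1: Create iterator over [15, 9, 6, 6, 1, 11].
Step 2: next() consumes 15.
Step 3: next() returns 9.
Therefore output = 9.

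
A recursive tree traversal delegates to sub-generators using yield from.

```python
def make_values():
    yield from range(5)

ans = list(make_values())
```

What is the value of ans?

Step 1: yield from delegates to the iterable, yielding each element.
Step 2: Collected values: [0, 1, 2, 3, 4].
Therefore ans = [0, 1, 2, 3, 4].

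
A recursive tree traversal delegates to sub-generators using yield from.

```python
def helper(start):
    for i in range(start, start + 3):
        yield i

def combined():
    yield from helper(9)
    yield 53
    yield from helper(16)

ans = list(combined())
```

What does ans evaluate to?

Step 1: combined() delegates to helper(9):
  yield 9
  yield 10
  yield 11
Step 2: yield 53
Step 3: Delegates to helper(16):
  yield 16
  yield 17
  yield 18
Therefore ans = [9, 10, 11, 53, 16, 17, 18].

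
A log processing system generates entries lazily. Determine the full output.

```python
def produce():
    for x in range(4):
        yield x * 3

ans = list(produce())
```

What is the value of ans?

Step 1: For each x in range(4), yield x * 3:
  x=0: yield 0 * 3 = 0
  x=1: yield 1 * 3 = 3
  x=2: yield 2 * 3 = 6
  x=3: yield 3 * 3 = 9
Therefore ans = [0, 3, 6, 9].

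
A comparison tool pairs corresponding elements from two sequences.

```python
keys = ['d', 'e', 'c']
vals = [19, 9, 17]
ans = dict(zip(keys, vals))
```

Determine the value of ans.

Step 1: zip pairs keys with values:
  'd' -> 19
  'e' -> 9
  'c' -> 17
Therefore ans = {'d': 19, 'e': 9, 'c': 17}.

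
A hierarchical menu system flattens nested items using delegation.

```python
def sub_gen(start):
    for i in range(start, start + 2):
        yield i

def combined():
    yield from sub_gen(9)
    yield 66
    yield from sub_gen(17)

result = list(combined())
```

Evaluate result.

Step 1: combined() delegates to sub_gen(9):
  yield 9
  yield 10
Step 2: yield 66
Step 3: Delegates to sub_gen(17):
  yield 17
  yield 18
Therefore result = [9, 10, 66, 17, 18].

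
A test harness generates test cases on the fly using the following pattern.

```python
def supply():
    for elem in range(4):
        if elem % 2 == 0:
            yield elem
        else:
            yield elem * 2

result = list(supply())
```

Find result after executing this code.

Step 1: For each elem in range(4), yield elem if even, else elem*2:
  elem=0 (even): yield 0
  elem=1 (odd): yield 1*2 = 2
  elem=2 (even): yield 2
  elem=3 (odd): yield 3*2 = 6
Therefore result = [0, 2, 2, 6].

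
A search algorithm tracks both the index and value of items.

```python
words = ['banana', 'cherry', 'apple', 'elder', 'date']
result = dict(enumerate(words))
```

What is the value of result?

Step 1: enumerate pairs indices with words:
  0 -> 'banana'
  1 -> 'cherry'
  2 -> 'apple'
  3 -> 'elder'
  4 -> 'date'
Therefore result = {0: 'banana', 1: 'cherry', 2: 'apple', 3: 'elder', 4: 'date'}.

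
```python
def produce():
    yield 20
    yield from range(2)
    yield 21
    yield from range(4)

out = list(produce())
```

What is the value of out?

Step 1: Trace yields in order:
  yield 20
  yield 0
  yield 1
  yield 21
  yield 0
  yield 1
  yield 2
  yield 3
Therefore out = [20, 0, 1, 21, 0, 1, 2, 3].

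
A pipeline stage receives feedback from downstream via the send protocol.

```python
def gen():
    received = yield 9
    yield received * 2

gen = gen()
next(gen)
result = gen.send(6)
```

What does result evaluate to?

Step 1: next(gen) advances to first yield, producing 9.
Step 2: send(6) resumes, received = 6.
Step 3: yield received * 2 = 6 * 2 = 12.
Therefore result = 12.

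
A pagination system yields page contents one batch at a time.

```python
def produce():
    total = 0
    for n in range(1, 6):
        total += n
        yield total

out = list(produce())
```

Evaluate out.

Step 1: Generator accumulates running sum:
  n=1: total = 1, yield 1
  n=2: total = 3, yield 3
  n=3: total = 6, yield 6
  n=4: total = 10, yield 10
  n=5: total = 15, yield 15
Therefore out = [1, 3, 6, 10, 15].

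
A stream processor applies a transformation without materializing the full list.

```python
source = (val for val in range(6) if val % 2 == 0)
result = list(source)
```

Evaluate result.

Step 1: Filter range(6) keeping only even values:
  val=0: even, included
  val=1: odd, excluded
  val=2: even, included
  val=3: odd, excluded
  val=4: even, included
  val=5: odd, excluded
Therefore result = [0, 2, 4].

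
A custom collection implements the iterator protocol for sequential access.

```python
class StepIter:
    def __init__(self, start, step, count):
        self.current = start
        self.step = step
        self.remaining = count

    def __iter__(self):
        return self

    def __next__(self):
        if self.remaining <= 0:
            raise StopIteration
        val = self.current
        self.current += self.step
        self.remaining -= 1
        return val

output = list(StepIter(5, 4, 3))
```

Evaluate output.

Step 1: StepIter starts at 5, increments by 4, for 3 steps:
  Yield 5, then current += 4
  Yield 9, then current += 4
  Yield 13, then current += 4
Therefore output = [5, 9, 13].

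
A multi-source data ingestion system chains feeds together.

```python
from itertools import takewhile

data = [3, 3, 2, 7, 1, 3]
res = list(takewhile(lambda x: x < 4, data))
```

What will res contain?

Step 1: takewhile stops at first element >= 4:
  3 < 4: take
  3 < 4: take
  2 < 4: take
  7 >= 4: stop
Therefore res = [3, 3, 2].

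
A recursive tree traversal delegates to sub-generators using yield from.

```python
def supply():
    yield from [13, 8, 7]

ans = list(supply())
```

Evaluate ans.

Step 1: yield from delegates to the iterable, yielding each element.
Step 2: Collected values: [13, 8, 7].
Therefore ans = [13, 8, 7].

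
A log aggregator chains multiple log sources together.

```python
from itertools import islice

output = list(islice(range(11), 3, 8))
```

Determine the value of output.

Step 1: islice(range(11), 3, 8) takes elements at indices [3, 8).
Step 2: Elements: [3, 4, 5, 6, 7].
Therefore output = [3, 4, 5, 6, 7].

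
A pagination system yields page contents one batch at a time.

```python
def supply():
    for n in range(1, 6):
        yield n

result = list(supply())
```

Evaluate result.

Step 1: The generator yields each value from range(1, 6).
Step 2: list() consumes all yields: [1, 2, 3, 4, 5].
Therefore result = [1, 2, 3, 4, 5].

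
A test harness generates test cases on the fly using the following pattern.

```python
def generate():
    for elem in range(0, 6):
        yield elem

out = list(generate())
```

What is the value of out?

Step 1: The generator yields each value from range(0, 6).
Step 2: list() consumes all yields: [0, 1, 2, 3, 4, 5].
Therefore out = [0, 1, 2, 3, 4, 5].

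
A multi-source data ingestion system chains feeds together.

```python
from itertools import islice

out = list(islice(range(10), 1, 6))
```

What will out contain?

Step 1: islice(range(10), 1, 6) takes elements at indices [1, 6).
Step 2: Elements: [1, 2, 3, 4, 5].
Therefore out = [1, 2, 3, 4, 5].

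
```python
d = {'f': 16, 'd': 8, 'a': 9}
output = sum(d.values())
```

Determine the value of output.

Step 1: d.values() = [16, 8, 9].
Step 2: sum = 33.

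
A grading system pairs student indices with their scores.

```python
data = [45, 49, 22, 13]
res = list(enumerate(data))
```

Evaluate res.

Step 1: enumerate pairs each element with its index:
  (0, 45)
  (1, 49)
  (2, 22)
  (3, 13)
Therefore res = [(0, 45), (1, 49), (2, 22), (3, 13)].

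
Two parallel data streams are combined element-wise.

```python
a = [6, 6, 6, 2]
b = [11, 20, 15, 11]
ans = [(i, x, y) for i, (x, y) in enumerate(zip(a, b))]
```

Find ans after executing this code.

Step 1: enumerate(zip(a, b)) gives index with paired elements:
  i=0: (6, 11)
  i=1: (6, 20)
  i=2: (6, 15)
  i=3: (2, 11)
Therefore ans = [(0, 6, 11), (1, 6, 20), (2, 6, 15), (3, 2, 11)].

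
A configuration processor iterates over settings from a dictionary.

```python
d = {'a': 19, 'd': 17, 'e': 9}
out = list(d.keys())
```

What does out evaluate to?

Step 1: d.keys() returns the dictionary keys in insertion order.
Therefore out = ['a', 'd', 'e'].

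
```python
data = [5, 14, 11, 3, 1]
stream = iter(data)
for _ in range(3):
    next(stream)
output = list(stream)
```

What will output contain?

Step 1: Create iterator over [5, 14, 11, 3, 1].
Step 2: Advance 3 positions (consuming [5, 14, 11]).
Step 3: list() collects remaining elements: [3, 1].
Therefore output = [3, 1].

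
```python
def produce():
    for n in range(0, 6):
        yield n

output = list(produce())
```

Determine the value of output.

Step 1: The generator yields each value from range(0, 6).
Step 2: list() consumes all yields: [0, 1, 2, 3, 4, 5].
Therefore output = [0, 1, 2, 3, 4, 5].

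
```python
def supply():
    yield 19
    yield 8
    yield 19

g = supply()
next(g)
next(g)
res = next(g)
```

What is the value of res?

Step 1: supply() creates a generator.
Step 2: next(g) yields 19 (consumed and discarded).
Step 3: next(g) yields 8 (consumed and discarded).
Step 4: next(g) yields 19, assigned to res.
Therefore res = 19.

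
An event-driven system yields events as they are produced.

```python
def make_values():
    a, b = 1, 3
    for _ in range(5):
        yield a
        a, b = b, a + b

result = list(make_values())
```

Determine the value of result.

Step 1: Fibonacci-like sequence starting with a=1, b=3:
  Iteration 1: yield a=1, then a,b = 3,4
  Iteration 2: yield a=3, then a,b = 4,7
  Iteration 3: yield a=4, then a,b = 7,11
  Iteration 4: yield a=7, then a,b = 11,18
  Iteration 5: yield a=11, then a,b = 18,29
Therefore result = [1, 3, 4, 7, 11].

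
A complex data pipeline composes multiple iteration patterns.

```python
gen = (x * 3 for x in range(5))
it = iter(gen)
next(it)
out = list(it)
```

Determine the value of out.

Step 1: Generator produces [0, 3, 6, 9, 12].
Step 2: next(it) consumes first element (0).
Step 3: list(it) collects remaining: [3, 6, 9, 12].
Therefore out = [3, 6, 9, 12].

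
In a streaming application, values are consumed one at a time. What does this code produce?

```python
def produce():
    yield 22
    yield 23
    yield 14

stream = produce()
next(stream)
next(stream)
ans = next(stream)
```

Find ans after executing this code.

Step 1: produce() creates a generator.
Step 2: next(stream) yields 22 (consumed and discarded).
Step 3: next(stream) yields 23 (consumed and discarded).
Step 4: next(stream) yields 14, assigned to ans.
Therefore ans = 14.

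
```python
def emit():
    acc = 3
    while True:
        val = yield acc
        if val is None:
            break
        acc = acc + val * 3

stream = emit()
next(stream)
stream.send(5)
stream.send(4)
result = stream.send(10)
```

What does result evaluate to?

Step 1: next() -> yield acc=3.
Step 2: send(5) -> val=5, acc = 3 + 5*3 = 18, yield 18.
Step 3: send(4) -> val=4, acc = 18 + 4*3 = 30, yield 30.
Step 4: send(10) -> val=10, acc = 30 + 10*3 = 60, yield 60.
Therefore result = 60.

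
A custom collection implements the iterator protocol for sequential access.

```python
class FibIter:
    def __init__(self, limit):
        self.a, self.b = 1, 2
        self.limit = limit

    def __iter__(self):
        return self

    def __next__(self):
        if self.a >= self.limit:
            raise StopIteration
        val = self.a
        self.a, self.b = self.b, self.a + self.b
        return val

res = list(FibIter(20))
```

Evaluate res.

Step 1: Fibonacci-like sequence (a=1, b=2) until >= 20:
  Yield 1, then a,b = 2,3
  Yield 2, then a,b = 3,5
  Yield 3, then a,b = 5,8
  Yield 5, then a,b = 8,13
  Yield 8, then a,b = 13,21
  Yield 13, then a,b = 21,34
Step 2: 21 >= 20, stop.
Therefore res = [1, 2, 3, 5, 8, 13].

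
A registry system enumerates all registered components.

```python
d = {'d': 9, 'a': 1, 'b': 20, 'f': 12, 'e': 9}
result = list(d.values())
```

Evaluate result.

Step 1: d.values() returns the dictionary values in insertion order.
Therefore result = [9, 1, 20, 12, 9].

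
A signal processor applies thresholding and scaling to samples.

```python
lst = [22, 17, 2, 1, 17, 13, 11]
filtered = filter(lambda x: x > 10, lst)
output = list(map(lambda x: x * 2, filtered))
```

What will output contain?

Step 1: Filter lst for elements > 10:
  22: kept
  17: kept
  2: removed
  1: removed
  17: kept
  13: kept
  11: kept
Step 2: Map x * 2 on filtered [22, 17, 17, 13, 11]:
  22 -> 44
  17 -> 34
  17 -> 34
  13 -> 26
  11 -> 22
Therefore output = [44, 34, 34, 26, 22].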